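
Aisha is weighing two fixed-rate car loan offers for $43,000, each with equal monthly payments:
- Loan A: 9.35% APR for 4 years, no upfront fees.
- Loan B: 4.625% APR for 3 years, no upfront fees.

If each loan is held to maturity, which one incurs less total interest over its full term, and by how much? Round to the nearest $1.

Loan A: at 9.35% the monthly rate is 0.0077917, so the payment is 43,000 × 0.0077917 / (1 − 1.0077917^−48) = $1,077.22.
Total interest on Loan A = 48 × $1,077.22 − $43,000 = $8,706.56.
Loan B: monthly rate = 4.625%/12 = 0.0038542; payment = 43,000 × 0.0038542 / (1 − (1+0.0038542)^−36) = $1,281.52.
Total interest on Loan B = 36 × $1,281.52 − $43,000 = $3,134.72.
Loan B is lower by $5,571.84.

Loan B by $5,572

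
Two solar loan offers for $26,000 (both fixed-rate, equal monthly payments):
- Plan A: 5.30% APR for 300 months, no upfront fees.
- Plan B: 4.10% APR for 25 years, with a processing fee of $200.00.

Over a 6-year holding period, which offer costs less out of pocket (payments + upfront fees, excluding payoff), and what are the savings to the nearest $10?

Plan B by $1,090

Plan A: at 5.30% the monthly rate is 0.0044167, so the payment is 26,000 × 0.0044167 / (1 − 1.0044167^−300) = $156.57.
Plan B: monthly rate = 4.1%/12 = 0.0034167; payment = 26,000 × 0.0034167 / (1 − (1+0.0034167)^−300) = $138.68.
Over 72 months: Plan A costs 72 × $156.57 = $11,273.04; Plan B costs 72 × $138.68 + $200.00 = $10,184.96.
Plan B is cheaper by $11,273.04 − $10,184.96 = $1,088.08.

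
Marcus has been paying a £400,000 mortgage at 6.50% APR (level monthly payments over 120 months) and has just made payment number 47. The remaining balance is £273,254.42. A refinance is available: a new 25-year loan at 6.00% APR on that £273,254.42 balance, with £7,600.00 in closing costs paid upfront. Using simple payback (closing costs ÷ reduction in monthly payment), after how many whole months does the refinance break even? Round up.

Current payment = 400,000 × 6.5%/12 / (1 − (1+0.0054167)^−120) = £4,541.92.
Refinanced payment = 273,254.42 × 0.0050000 / (1 − (1+0.0050000)^−300) = £1,760.58.
Monthly savings = £4,541.92 − £1,760.58 = £2,781.34.
Break-even = £7,600.00 / £2,781.34 = 2.73 → 3 months.

3 months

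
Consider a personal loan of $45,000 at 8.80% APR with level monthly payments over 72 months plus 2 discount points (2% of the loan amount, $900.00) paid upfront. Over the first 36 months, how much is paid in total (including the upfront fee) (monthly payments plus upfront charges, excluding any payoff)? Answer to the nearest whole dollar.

$29,941

Monthly rate = 8.8%/12 = 0.0073333; payment = 45,000 × 0.0073333 / (1 − (1+0.0073333)^−72) = $806.69.
Total outlay = 36 × $806.69 + $900.00 = $29,940.84.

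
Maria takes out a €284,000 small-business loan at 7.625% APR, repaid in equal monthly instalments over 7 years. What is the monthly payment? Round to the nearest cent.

Monthly rate = 7.625%/12 = 0.0063542; payment = 284,000 × 0.0063542 / (1 − (1+0.0063542)^−84) = €4,373.61.

€4,373.61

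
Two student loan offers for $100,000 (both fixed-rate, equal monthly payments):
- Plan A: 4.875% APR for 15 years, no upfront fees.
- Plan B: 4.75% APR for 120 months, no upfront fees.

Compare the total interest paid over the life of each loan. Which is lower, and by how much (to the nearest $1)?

Plan B by $15,356

Plan A: at 4.875% the monthly rate is 0.0040625, so the payment is 100,000 × 0.0040625 / (1 − 1.0040625^−180) = $784.30.
Total interest on Plan A = 180 × $784.30 − $100,000 = $41,174.00.
Plan B: at 4.75% the monthly rate is 0.0039583, so the payment is 100,000 × 0.0039583 / (1 − 1.0039583^−120) = $1,048.48.
Total interest on Plan B = 120 × $1,048.48 − $100,000 = $25,817.60.
Plan B is lower by $15,356.40.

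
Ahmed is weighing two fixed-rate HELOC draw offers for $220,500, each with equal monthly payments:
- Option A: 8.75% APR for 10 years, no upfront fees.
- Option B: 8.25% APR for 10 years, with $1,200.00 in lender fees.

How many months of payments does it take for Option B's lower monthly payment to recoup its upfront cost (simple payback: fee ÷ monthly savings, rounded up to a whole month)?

Option A: monthly rate = 8.75%/12 = 0.0072917; payment = 220,500 × 0.0072917 / (1 − (1+0.0072917)^−120) = $2,763.45.
Option B: monthly rate = 8.25%/12 = 0.0068750; payment = 220,500 × 0.0068750 / (1 − (1+0.0068750)^−120) = $2,704.49.
Monthly savings = $2,763.45 − $2,704.49 = $58.96.
Break-even = $1,200.00 / $58.96 = 20.35 → 21 months.

21 months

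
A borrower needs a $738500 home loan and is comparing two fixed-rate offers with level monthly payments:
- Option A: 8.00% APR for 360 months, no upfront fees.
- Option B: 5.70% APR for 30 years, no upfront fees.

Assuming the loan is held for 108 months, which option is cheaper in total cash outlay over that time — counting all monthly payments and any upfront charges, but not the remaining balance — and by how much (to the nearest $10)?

Option B by $122,320

Option A: at 8.00% the monthly rate is 0.0066667, so the payment is 738,500 × 0.0066667 / (1 − 1.0066667^−360) = $5,418.85.
Option B: at 5.70% the monthly rate is 0.0047500, so the payment is 738,500 × 0.0047500 / (1 − 1.0047500^−360) = $4,286.26.
Over 108 months: Option A costs 108 × $5,418.85 = $585,235.80; Option B costs 108 × $4,286.26 = $462,916.08.
Option B is cheaper by $585,235.80 − $462,916.08 = $122,319.72.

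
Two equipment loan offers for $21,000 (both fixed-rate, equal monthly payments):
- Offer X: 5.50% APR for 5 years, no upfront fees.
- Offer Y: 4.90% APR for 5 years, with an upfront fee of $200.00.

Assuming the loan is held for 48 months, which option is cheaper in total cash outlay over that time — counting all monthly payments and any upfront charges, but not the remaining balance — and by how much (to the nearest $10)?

Offer X: at 5.50% the monthly rate is 0.0045833, so the payment is 21,000 × 0.0045833 / (1 − 1.0045833^−60) = $401.12.
Offer Y: monthly rate = 4.9%/12 = 0.0040833; payment = 21,000 × 0.0040833 / (1 − (1+0.0040833)^−60) = $395.33.
Over 48 months: Offer X costs 48 × $401.12 = $19,253.76; Offer Y costs 48 × $395.33 + $200.00 = $19,175.84.
Offer Y is cheaper by $19,253.76 − $19,175.84 = $77.92.

Offer Y by $80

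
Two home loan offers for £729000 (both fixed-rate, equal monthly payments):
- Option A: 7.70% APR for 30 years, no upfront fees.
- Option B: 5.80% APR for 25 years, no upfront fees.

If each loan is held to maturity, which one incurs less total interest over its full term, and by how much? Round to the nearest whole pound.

Option A: at 7.70% the monthly rate is 0.0064167, so the payment is 729,000 × 0.0064167 / (1 − 1.0064167^−360) = £5,197.48.
Total interest on Option A = 360 × £5,197.48 − £729,000 = £1,142,092.80.
Option B: monthly rate = 5.8%/12 = 0.0048333; payment = 729,000 × 0.0048333 / (1 − (1+0.0048333)^−300) = £4,608.24.
Total interest on Option B = 300 × £4,608.24 − £729,000 = £653,472.00.
Option B is lower by £488,620.80.

Option B by £488,621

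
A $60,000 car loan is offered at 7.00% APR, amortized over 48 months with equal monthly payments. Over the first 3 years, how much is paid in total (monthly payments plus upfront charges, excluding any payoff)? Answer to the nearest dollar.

At 7.00% the monthly rate is 0.0058333, so the payment is 60,000 × 0.0058333 / (1 − 1.0058333^−48) = $1,436.77.
Total outlay = 36 × $1,436.77 = $51,723.72.

$51,724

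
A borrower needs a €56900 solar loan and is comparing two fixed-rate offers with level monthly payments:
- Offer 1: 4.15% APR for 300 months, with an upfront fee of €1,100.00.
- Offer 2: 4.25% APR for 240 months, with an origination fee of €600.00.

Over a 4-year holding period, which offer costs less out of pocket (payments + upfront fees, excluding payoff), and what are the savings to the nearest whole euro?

Offer 1 by €1,769

Offer 1: at 4.15% the monthly rate is 0.0034583, so the payment is 56,900 × 0.0034583 / (1 − 1.0034583^−300) = €305.07.
Offer 2: monthly rate = 4.25%/12 = 0.0035417; payment = 56,900 × 0.0035417 / (1 − (1+0.0035417)^−240) = €352.34.
Over 48 months: Offer 1 costs 48 × €305.07 + €1,100.00 = €15,743.36; Offer 2 costs 48 × €352.34 + €600.00 = €17,512.32.
Offer 1 is cheaper by €17,512.32 − €15,743.36 = €1,768.96.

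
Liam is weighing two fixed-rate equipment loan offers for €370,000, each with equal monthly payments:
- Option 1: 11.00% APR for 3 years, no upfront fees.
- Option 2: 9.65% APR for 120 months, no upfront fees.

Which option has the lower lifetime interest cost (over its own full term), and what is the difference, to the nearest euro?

Option 1 by €142,098

Option 1: monthly rate = 11%/12 = 0.0091667; payment = 370,000 × 0.0091667 / (1 − (1+0.0091667)^−36) = €12,113.33.
Total interest on Option 1 = 36 × €12,113.33 − €370,000 = €66,079.88.
Option 2: at 9.65% the monthly rate is 0.0080417, so the payment is 370,000 × 0.0080417 / (1 − 1.0080417^−120) = €4,818.15.
Total interest on Option 2 = 120 × €4,818.15 − €370,000 = €208,178.00.
Option 1 is lower by €142,098.12.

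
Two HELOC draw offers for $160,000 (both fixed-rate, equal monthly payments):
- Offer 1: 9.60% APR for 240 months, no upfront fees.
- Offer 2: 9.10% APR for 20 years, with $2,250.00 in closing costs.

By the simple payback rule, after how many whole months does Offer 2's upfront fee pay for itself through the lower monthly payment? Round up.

Offer 1: at 9.60% the monthly rate is 0.0080000, so the payment is 160,000 × 0.0080000 / (1 − 1.0080000^−240) = $1,501.87.
Offer 2: monthly rate = 9.1%/12 = 0.0075833; payment = 160,000 × 0.0075833 / (1 − (1+0.0075833)^−240) = $1,449.87.
Monthly savings = $1,501.87 − $1,449.87 = $52.00.
Break-even = $2,250.00 / $52.00 = 43.27 → 44 months.

44 months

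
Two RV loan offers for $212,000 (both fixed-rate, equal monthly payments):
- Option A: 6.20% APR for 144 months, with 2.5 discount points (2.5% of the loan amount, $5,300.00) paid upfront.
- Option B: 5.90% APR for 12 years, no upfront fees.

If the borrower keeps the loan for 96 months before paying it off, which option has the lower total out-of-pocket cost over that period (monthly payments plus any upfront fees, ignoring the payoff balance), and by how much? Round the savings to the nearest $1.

Option B by $8,464

Option A: monthly rate = 6.2%/12 = 0.0051667; payment = 212,000 × 0.0051667 / (1 − (1+0.0051667)^−144) = $2,090.81.
Option B: monthly rate = 5.9%/12 = 0.0049167; payment = 212,000 × 0.0049167 / (1 − (1+0.0049167)^−144) = $2,057.85.
Over 96 months: Option A costs 96 × $2,090.81 + $5,300.00 = $206,017.76; Option B costs 96 × $2,057.85 = $197,553.60.
Option B is cheaper by $206,017.76 − $197,553.60 = $8,464.16.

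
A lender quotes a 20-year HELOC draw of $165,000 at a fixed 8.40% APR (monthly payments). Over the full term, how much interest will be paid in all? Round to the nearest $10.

At 8.40% the monthly rate is 0.0070000, so the payment is 165,000 × 0.0070000 / (1 − 1.0070000^−240) = $1,421.48.
Total paid = 240 × $1,421.48 = $341,155.20; interest = $341,155.20 − $165,000 = $176,155.20.

$176,160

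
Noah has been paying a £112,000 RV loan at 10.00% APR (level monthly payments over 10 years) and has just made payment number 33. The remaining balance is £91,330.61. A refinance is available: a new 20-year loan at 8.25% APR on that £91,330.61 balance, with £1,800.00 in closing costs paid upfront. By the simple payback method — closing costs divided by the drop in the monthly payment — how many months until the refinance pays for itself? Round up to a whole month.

3 months

Current payment = 112,000 × 10%/12 / (1 − (1+0.0083333)^−120) = £1,480.09.
Refinanced payment = 91,330.61 × 0.0068750 / (1 − (1+0.0068750)^−240) = £778.20.
Monthly savings = £1,480.09 − £778.20 = £701.89.
Break-even = £1,800.00 / £701.89 = 2.56 → 3 months.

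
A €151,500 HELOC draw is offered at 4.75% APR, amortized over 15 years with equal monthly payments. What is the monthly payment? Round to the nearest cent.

€1,178.42

Monthly rate = 4.75%/12 = 0.0039583; payment = 151,500 × 0.0039583 / (1 − (1+0.0039583)^−180) = €1,178.42.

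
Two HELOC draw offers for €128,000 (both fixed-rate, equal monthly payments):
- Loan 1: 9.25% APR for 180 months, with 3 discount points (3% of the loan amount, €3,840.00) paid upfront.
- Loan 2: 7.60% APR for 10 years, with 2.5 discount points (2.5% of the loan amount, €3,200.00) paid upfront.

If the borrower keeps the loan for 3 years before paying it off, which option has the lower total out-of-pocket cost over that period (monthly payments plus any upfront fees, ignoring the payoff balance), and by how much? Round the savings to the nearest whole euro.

Loan 1: at 9.25% the monthly rate is 0.0077083, so the payment is 128,000 × 0.0077083 / (1 − 1.0077083^−180) = €1,317.37.
Loan 2: at 7.60% the monthly rate is 0.0063333, so the payment is 128,000 × 0.0063333 / (1 − 1.0063333^−120) = €1,526.07.
Over 36 months: Loan 1 costs 36 × €1,317.37 + €3,840.00 = €51,265.32; Loan 2 costs 36 × €1,526.07 + €3,200.00 = €58,138.52.
Loan 1 is cheaper by €58,138.52 − €51,265.32 = €6,873.20.

Loan 1 by €6,873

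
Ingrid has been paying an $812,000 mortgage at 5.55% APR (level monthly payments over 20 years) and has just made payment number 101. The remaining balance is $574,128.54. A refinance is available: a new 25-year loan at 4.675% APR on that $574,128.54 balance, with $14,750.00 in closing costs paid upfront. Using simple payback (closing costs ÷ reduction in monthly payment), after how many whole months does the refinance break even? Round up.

Current payment = 812,000 × 5.55%/12 / (1 − (1+0.0046250)^−240) = $5,608.60.
Refinanced payment = 574,128.54 × 0.0038958 / (1 − (1+0.0038958)^−300) = $3,248.49.
Monthly savings = $5,608.60 − $3,248.49 = $2,360.11.
Break-even = $14,750.00 / $2,360.11 = 6.25 → 7 months.

7 months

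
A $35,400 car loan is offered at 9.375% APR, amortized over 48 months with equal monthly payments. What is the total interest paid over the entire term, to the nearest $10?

At 9.375% the monthly rate is 0.0078125, so the payment is 35,400 × 0.0078125 / (1 − 1.0078125^−48) = $887.25.
Total paid = 48 × $887.25 = $42,588.00; interest = $42,588.00 − $35,400 = $7,188.00.

$7,190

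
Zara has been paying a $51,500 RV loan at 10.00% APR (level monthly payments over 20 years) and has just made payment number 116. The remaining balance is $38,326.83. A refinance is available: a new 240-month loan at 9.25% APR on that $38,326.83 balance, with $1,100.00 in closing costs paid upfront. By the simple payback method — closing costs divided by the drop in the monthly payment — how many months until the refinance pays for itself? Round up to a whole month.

8 months

Current payment = 51,500 × 10%/12 / (1 − (1+0.0083333)^−240) = $496.99.
Refinanced payment = 38,326.83 × 0.0077083 / (1 − (1+0.0077083)^−240) = $351.02.
Monthly savings = $496.99 − $351.02 = $145.97.
Break-even = $1,100.00 / $145.97 = 7.54 → 8 months.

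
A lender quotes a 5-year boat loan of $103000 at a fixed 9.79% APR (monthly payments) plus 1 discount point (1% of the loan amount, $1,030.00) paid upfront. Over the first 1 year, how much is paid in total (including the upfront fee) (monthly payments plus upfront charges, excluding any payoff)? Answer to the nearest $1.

$27,164

Monthly rate = 9.79%/12 = 0.0081583; payment = 103,000 × 0.0081583 / (1 − (1+0.0081583)^−60) = $2,177.82.
Total outlay = 12 × $2,177.82 + $1,030.00 = $27,163.84.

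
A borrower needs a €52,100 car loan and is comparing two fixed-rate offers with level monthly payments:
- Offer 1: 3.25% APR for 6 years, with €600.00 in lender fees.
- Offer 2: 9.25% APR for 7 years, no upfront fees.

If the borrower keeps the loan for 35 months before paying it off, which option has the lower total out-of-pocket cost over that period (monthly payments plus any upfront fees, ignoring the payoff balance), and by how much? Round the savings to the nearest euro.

Offer 1: monthly rate = 3.25%/12 = 0.0027083; payment = 52,100 × 0.0027083 / (1 − (1+0.0027083)^−72) = €797.43.
Offer 2: at 9.25% the monthly rate is 0.0077083, so the payment is 52,100 × 0.0077083 / (1 − 1.0077083^−84) = €844.87.
Over 35 months: Offer 1 costs 35 × €797.43 + €600.00 = €28,510.05; Offer 2 costs 35 × €844.87 = €29,570.45.
Offer 1 is cheaper by €29,570.45 − €28,510.05 = €1,060.40.

Offer 1 by €1,060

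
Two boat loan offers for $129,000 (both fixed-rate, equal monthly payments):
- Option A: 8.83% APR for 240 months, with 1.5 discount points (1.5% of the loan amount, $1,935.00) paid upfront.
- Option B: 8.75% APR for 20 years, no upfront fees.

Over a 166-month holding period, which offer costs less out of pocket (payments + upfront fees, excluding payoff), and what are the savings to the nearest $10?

Option B by $3,030

Option A: monthly rate = 8.83%/12 = 0.0073583; payment = 129,000 × 0.0073583 / (1 − (1+0.0073583)^−240) = $1,146.58.
Option B: monthly rate = 8.75%/12 = 0.0072917; payment = 129,000 × 0.0072917 / (1 − (1+0.0072917)^−240) = $1,139.99.
Over 166 months: Option A costs 166 × $1,146.58 + $1,935.00 = $192,267.28; Option B costs 166 × $1,139.99 = $189,238.34.
Option B is cheaper by $192,267.28 − $189,238.34 = $3,028.94.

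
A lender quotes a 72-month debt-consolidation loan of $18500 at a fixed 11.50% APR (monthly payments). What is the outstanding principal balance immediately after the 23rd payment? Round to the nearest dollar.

$13,903

With monthly rate i = 11.5%/12 = 0.0095833, the balance after k of n payments is P · [(1+i)^n − (1+i)^k] / [(1+i)^n − 1].
(1+0.0095833)^72 = 1.98717637 and (1+0.0095833)^23 = 1.24528847, so the balance is 18,500 × (1.98717637 − 1.24528847) / (1.98717637 − 1) = $13,903.22.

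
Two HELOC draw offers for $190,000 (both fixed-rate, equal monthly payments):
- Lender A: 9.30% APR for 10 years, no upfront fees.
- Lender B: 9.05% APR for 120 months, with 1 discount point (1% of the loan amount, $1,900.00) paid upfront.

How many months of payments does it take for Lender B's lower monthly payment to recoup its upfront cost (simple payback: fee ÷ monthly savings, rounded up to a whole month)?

Lender A: at 9.30% the monthly rate is 0.0077500, so the payment is 190,000 × 0.0077500 / (1 − 1.0077500^−120) = $2,437.80.
Lender B: monthly rate = 9.05%/12 = 0.0075417; payment = 190,000 × 0.0075417 / (1 − (1+0.0075417)^−120) = $2,411.98.
Monthly savings = $2,437.80 − $2,411.98 = $25.82.
Break-even = $1,900.00 / $25.82 = 73.59 → 74 months.

74 months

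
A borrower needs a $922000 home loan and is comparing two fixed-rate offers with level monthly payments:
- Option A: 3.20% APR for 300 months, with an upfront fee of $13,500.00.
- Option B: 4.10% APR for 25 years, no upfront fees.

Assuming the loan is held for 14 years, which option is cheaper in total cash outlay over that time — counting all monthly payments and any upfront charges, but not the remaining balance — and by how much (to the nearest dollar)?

Option A by $61,927

Option A: at 3.20% the monthly rate is 0.0026667, so the payment is 922,000 × 0.0026667 / (1 − 1.0026667^−300) = $4,468.74.
Option B: at 4.10% the monthly rate is 0.0034167, so the payment is 922,000 × 0.0034167 / (1 − 1.0034167^−300) = $4,917.71.
Over 168 months: Option A costs 168 × $4,468.74 + $13,500.00 = $764,248.32; Option B costs 168 × $4,917.71 = $826,175.28.
Option A is cheaper by $826,175.28 − $764,248.32 = $61,926.96.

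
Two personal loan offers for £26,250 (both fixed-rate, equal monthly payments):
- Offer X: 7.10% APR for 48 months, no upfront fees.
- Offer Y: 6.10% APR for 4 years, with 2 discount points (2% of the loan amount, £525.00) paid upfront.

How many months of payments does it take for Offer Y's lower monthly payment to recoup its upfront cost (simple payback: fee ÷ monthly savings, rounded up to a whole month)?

44 months

Offer X: at 7.10% the monthly rate is 0.0059167, so the payment is 26,250 × 0.0059167 / (1 − 1.0059167^−48) = £629.81.
Offer Y: monthly rate = 6.1%/12 = 0.0050833; payment = 26,250 × 0.0050833 / (1 − (1+0.0050833)^−48) = £617.69.
Monthly savings = £629.81 − £617.69 = £12.12.
Break-even = £525.00 / £12.12 = 43.32 → 44 months.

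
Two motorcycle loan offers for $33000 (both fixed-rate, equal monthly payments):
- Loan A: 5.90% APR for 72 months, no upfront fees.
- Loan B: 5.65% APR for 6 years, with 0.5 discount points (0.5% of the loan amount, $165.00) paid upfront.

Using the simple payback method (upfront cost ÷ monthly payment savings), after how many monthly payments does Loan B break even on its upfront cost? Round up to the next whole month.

43 months

Loan A: at 5.90% the monthly rate is 0.0049167, so the payment is 33,000 × 0.0049167 / (1 − 1.0049167^−72) = $545.35.
Loan B: at 5.65% the monthly rate is 0.0047083, so the payment is 33,000 × 0.0047083 / (1 − 1.0047083^−72) = $541.47.
Monthly savings = $545.35 − $541.47 = $3.88.
Break-even = $165.00 / $3.88 = 42.53 → 43 months.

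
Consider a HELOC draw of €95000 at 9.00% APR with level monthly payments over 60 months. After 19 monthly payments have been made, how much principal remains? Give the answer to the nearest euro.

With monthly rate i = 9%/12 = 0.0075000, the balance after k of n payments is P · [(1+i)^n − (1+i)^k] / [(1+i)^n − 1].
(1+0.0075000)^60 = 1.56568103 and (1+0.0075000)^19 = 1.15254009, so the balance is 95,000 × (1.56568103 − 1.15254009) / (1.56568103 − 1) = €69,382.54.

€69,383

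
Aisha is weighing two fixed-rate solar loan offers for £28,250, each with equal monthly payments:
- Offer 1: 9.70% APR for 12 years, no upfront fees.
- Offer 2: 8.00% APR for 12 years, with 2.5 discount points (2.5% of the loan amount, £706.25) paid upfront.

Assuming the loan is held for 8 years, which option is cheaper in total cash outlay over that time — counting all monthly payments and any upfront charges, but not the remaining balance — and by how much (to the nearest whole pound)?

Offer 1: at 9.70% the monthly rate is 0.0080833, so the payment is 28,250 × 0.0080833 / (1 − 1.0080833^−144) = £332.73.
Offer 2: at 8.00% the monthly rate is 0.0066667, so the payment is 28,250 × 0.0066667 / (1 − 1.0066667^−144) = £305.79.
Over 96 months: Offer 1 costs 96 × £332.73 = £31,942.08; Offer 2 costs 96 × £305.79 + £706.25 = £30,062.09.
Offer 2 is cheaper by £31,942.08 − £30,062.09 = £1,879.99.

Offer 2 by £1,880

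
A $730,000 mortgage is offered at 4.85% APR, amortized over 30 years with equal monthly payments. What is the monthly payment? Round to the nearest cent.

At 4.85% the monthly rate is 0.0040417, so the payment is 730,000 × 0.0040417 / (1 − 1.0040417^−360) = $3,852.15.

$3,852.15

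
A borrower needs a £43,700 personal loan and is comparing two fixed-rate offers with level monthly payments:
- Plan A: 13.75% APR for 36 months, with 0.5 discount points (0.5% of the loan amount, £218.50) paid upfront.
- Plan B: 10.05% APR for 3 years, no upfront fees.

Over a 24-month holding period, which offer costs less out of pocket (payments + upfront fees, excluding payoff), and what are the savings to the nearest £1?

Plan A: monthly rate = 13.75%/12 = 0.0114583; payment = 43,700 × 0.0114583 / (1 − (1+0.0114583)^−36) = £1,488.26.
Plan B: at 10.05% the monthly rate is 0.0083750, so the payment is 43,700 × 0.0083750 / (1 − 1.0083750^−36) = £1,411.10.
Over 24 months: Plan A costs 24 × £1,488.26 + £218.50 = £35,936.74; Plan B costs 24 × £1,411.10 = £33,866.40.
Plan B is cheaper by £35,936.74 − £33,866.40 = £2,070.34.

Plan B by £2,070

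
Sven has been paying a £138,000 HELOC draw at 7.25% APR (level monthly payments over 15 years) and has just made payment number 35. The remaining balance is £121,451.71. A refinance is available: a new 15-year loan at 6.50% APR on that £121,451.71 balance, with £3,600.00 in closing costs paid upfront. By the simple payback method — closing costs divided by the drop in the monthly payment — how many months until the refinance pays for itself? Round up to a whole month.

Current payment = 138,000 × 7.25%/12 / (1 − (1+0.0060417)^−180) = £1,259.75.
Refinanced payment = 121,451.71 × 0.0054167 / (1 − (1+0.0054167)^−180) = £1,057.97.
Monthly savings = £1,259.75 − £1,057.97 = £201.78.
Break-even = £3,600.00 / £201.78 = 17.84 → 18 months.

18 months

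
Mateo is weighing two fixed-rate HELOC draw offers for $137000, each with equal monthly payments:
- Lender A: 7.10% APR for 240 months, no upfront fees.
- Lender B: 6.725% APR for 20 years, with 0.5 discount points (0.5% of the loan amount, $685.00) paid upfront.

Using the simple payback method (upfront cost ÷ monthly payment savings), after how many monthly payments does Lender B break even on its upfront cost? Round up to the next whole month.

Lender A: at 7.10% the monthly rate is 0.0059167, so the payment is 137,000 × 0.0059167 / (1 − 1.0059167^−240) = $1,070.40.
Lender B: at 6.725% the monthly rate is 0.0056042, so the payment is 137,000 × 0.0056042 / (1 − 1.0056042^−240) = $1,039.66.
Monthly savings = $1,070.40 − $1,039.66 = $30.74.
Break-even = $685.00 / $30.74 = 22.28 → 23 months.

23 months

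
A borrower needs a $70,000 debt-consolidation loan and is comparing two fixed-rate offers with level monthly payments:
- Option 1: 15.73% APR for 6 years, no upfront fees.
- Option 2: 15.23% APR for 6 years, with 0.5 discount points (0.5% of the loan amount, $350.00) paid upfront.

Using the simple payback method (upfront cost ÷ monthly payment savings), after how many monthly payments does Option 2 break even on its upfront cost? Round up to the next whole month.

Option 1: at 15.73% the monthly rate is 0.0131083, so the payment is 70,000 × 0.0131083 / (1 − 1.0131083^−72) = $1,508.04.
Option 2: at 15.23% the monthly rate is 0.0126917, so the payment is 70,000 × 0.0126917 / (1 − 1.0126917^−72) = $1,488.91.
Monthly savings = $1,508.04 − $1,488.91 = $19.13.
Break-even = $350.00 / $19.13 = 18.30 → 19 months.

19 months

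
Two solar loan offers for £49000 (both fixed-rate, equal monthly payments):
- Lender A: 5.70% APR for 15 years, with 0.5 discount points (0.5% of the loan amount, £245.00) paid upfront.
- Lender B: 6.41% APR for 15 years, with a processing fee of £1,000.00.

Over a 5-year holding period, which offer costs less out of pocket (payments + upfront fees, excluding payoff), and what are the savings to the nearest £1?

Lender A by £1,885

Lender A: at 5.70% the monthly rate is 0.0047500, so the payment is 49,000 × 0.0047500 / (1 − 1.0047500^−180) = £405.59.
Lender B: at 6.41% the monthly rate is 0.0053417, so the payment is 49,000 × 0.0053417 / (1 − 1.0053417^−180) = £424.42.
Over 60 months: Lender A costs 60 × £405.59 + £245.00 = £24,580.40; Lender B costs 60 × £424.42 + £1,000.00 = £26,465.20.
Lender A is cheaper by £26,465.20 − £24,580.40 = £1,884.80.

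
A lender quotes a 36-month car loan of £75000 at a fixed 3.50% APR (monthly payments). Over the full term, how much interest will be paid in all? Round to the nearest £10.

£4,120

At 3.50% the monthly rate is 0.0029167, so the payment is 75,000 × 0.0029167 / (1 − 1.0029167^−36) = £2,197.66.
Total paid = 36 × £2,197.66 = £79,115.76; interest = £79,115.76 − £75,000 = £4,115.76.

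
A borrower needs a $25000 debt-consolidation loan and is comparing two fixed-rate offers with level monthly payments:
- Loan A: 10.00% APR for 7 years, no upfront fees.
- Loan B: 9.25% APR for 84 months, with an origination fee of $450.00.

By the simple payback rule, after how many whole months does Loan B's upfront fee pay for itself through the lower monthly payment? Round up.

47 months

Loan A: at 10.00% the monthly rate is 0.0083333, so the payment is 25,000 × 0.0083333 / (1 − 1.0083333^−84) = $415.03.
Loan B: at 9.25% the monthly rate is 0.0077083, so the payment is 25,000 × 0.0077083 / (1 − 1.0077083^−84) = $405.41.
Monthly savings = $415.03 − $405.41 = $9.62.
Break-even = $450.00 / $9.62 = 46.78 → 47 months.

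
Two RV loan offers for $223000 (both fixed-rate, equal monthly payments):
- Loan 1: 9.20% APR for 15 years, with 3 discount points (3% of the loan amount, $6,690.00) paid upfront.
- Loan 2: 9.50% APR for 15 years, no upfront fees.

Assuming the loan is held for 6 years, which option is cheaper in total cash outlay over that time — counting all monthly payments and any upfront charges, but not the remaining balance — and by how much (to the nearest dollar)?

Loan 2 by $3,796

Loan 1: at 9.20% the monthly rate is 0.0076667, so the payment is 223,000 × 0.0076667 / (1 − 1.0076667^−180) = $2,288.42.
Loan 2: at 9.50% the monthly rate is 0.0079167, so the payment is 223,000 × 0.0079167 / (1 − 1.0079167^−180) = $2,328.62.
Over 72 months: Loan 1 costs 72 × $2,288.42 + $6,690.00 = $171,456.24; Loan 2 costs 72 × $2,328.62 = $167,660.64.
Loan 2 is cheaper by $171,456.24 − $167,660.64 = $3,795.60.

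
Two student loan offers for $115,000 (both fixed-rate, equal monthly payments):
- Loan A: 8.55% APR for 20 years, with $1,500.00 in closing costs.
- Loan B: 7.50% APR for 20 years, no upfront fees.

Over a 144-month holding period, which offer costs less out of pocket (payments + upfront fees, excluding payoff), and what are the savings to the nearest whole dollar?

Loan B by $12,330

Loan A: monthly rate = 8.55%/12 = 0.0071250; payment = 115,000 × 0.0071250 / (1 − (1+0.0071250)^−240) = $1,001.64.
Loan B: at 7.50% the monthly rate is 0.0062500, so the payment is 115,000 × 0.0062500 / (1 − 1.0062500^−240) = $926.43.
Over 144 months: Loan A costs 144 × $1,001.64 + $1,500.00 = $145,736.16; Loan B costs 144 × $926.43 = $133,405.92.
Loan B is cheaper by $145,736.16 − $133,405.92 = $12,330.24.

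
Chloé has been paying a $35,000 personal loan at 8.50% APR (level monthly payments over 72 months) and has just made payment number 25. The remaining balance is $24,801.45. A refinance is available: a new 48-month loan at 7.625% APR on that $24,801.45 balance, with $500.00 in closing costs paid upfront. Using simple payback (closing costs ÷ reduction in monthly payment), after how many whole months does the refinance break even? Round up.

Current payment = 35,000 × 8.5%/12 / (1 − (1+0.0070833)^−72) = $622.24.
Refinanced payment = 24,801.45 × 0.0063542 / (1 − (1+0.0063542)^−48) = $601.12.
Monthly savings = $622.24 − $601.12 = $21.12.
Break-even = $500.00 / $21.12 = 23.67 → 24 months.

24 months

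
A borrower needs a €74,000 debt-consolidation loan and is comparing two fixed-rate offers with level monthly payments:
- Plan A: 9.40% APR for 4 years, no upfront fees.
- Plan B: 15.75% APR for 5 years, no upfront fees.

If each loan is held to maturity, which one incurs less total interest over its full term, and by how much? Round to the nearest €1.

Plan A: at 9.40% the monthly rate is 0.0078333, so the payment is 74,000 × 0.0078333 / (1 − 1.0078333^−48) = €1,855.58.
Total interest on Plan A = 48 × €1,855.58 − €74,000 = €15,067.84.
Plan B: at 15.75% the monthly rate is 0.0131250, so the payment is 74,000 × 0.0131250 / (1 − 1.0131250^−60) = €1,789.72.
Total interest on Plan B = 60 × €1,789.72 − €74,000 = €33,383.20.
Plan A is lower by €18,315.36.

Plan A by €18,315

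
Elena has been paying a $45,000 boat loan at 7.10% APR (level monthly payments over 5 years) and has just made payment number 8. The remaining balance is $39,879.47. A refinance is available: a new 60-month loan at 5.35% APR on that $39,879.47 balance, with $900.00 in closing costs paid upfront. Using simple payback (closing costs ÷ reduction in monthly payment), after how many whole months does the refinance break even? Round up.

Current payment = 45,000 × 7.1%/12 / (1 − (1+0.0059167)^−60) = $893.18.
Refinanced payment = 39,879.47 × 0.0044583 / (1 − (1+0.0044583)^−60) = $758.99.
Monthly savings = $893.18 − $758.99 = $134.19.
Break-even = $900.00 / $134.19 = 6.71 → 7 months.

7 months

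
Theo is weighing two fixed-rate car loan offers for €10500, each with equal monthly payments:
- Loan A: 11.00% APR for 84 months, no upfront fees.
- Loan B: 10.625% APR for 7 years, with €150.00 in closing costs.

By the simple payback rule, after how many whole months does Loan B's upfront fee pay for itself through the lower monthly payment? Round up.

73 months

Loan A: at 11.00% the monthly rate is 0.0091667, so the payment is 10,500 × 0.0091667 / (1 − 1.0091667^−84) = €179.79.
Loan B: at 10.625% the monthly rate is 0.0088542, so the payment is 10,500 × 0.0088542 / (1 − 1.0088542^−84) = €177.72.
Monthly savings = €179.79 − €177.72 = €2.07.
Break-even = €150.00 / €2.07 = 72.46 → 73 months.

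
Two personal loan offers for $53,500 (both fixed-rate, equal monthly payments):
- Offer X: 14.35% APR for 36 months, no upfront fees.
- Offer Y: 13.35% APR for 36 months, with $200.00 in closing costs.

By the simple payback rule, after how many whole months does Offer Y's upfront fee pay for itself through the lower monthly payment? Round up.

Offer X: monthly rate = 14.35%/12 = 0.0119583; payment = 53,500 × 0.0119583 / (1 − (1+0.0119583)^−36) = $1,837.61.
Offer Y: at 13.35% the monthly rate is 0.0111250, so the payment is 53,500 × 0.0111250 / (1 − 1.0111250^−36) = $1,811.66.
Monthly savings = $1,837.61 − $1,811.66 = $25.95.
Break-even = $200.00 / $25.95 = 7.71 → 8 months.

8 months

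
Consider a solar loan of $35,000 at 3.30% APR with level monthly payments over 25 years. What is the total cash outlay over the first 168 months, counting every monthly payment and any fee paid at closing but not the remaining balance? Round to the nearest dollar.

$28,810

Monthly rate = 3.3%/12 = 0.0027500; payment = 35,000 × 0.0027500 / (1 − (1+0.0027500)^−300) = $171.49.
Total outlay = 168 × $171.49 = $28,810.32.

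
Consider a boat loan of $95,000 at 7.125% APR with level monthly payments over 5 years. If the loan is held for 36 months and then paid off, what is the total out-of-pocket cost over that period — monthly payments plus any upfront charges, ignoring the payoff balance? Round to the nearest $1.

$67,922

Monthly rate = 7.125%/12 = 0.0059375; payment = 95,000 × 0.0059375 / (1 − (1+0.0059375)^−60) = $1,886.72.
Total outlay = 36 × $1,886.72 = $67,921.92.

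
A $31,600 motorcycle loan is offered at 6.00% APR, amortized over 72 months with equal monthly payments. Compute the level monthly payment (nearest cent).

Monthly rate = 6%/12 = 0.0050000; payment = 31,600 × 0.0050000 / (1 − (1+0.0050000)^−72) = $523.70.

$523.70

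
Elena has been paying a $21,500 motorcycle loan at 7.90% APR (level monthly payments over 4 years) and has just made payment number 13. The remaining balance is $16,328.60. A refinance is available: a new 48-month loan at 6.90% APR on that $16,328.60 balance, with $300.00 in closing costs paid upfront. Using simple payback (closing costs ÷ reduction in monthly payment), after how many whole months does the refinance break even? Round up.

Current payment = 21,500 × 7.9%/12 / (1 − (1+0.0065833)^−48) = $523.87.
Refinanced payment = 16,328.60 × 0.0057500 / (1 − (1+0.0057500)^−48) = $390.25.
Monthly savings = $523.87 − $390.25 = $133.62.
Break-even = $300.00 / $133.62 = 2.25 → 3 months.

3 months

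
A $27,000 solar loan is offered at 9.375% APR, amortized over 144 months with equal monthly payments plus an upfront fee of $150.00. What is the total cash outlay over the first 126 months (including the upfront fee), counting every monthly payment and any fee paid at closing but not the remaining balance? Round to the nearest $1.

$39,588

Monthly rate = 9.375%/12 = 0.0078125; payment = 27,000 × 0.0078125 / (1 − (1+0.0078125)^−144) = $313.00.
Total outlay = 126 × $313.00 + $150.00 = $39,588.00.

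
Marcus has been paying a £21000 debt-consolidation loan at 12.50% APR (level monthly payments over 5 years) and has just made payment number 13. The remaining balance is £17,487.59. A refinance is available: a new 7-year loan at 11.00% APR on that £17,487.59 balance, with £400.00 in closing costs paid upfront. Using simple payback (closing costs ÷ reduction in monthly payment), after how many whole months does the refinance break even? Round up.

Current payment = 21,000 × 12.5%/12 / (1 − (1+0.0104167)^−60) = £472.46.
Refinanced payment = 17,487.59 × 0.0091667 / (1 − (1+0.0091667)^−84) = £299.43.
Monthly savings = £472.46 − £299.43 = £173.03.
Break-even = £400.00 / £173.03 = 2.31 → 3 months.

3 months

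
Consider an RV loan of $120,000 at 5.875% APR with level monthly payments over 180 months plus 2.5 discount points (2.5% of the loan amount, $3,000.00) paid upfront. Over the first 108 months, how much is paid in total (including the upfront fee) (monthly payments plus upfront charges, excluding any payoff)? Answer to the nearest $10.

At 5.875% the monthly rate is 0.0048958, so the payment is 120,000 × 0.0048958 / (1 − 1.0048958^−180) = $1,004.54.
Total outlay = 108 × $1,004.54 + $3,000.00 = $111,490.32.

$111,490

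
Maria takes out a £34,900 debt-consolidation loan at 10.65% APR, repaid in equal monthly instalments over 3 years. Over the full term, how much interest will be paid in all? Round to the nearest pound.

£6,025

At 10.65% the monthly rate is 0.0088750, so the payment is 34,900 × 0.0088750 / (1 − 1.0088750^−36) = £1,136.81.
Total paid = 36 × £1,136.81 = £40,925.16; interest = £40,925.16 − £34,900 = £6,025.16.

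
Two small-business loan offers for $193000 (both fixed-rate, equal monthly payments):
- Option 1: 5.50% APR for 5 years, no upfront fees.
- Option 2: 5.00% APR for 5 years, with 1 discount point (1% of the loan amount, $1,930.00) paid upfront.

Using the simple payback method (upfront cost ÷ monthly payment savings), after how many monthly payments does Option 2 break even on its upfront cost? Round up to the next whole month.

44 months

Option 1: monthly rate = 5.5%/12 = 0.0045833; payment = 193,000 × 0.0045833 / (1 − (1+0.0045833)^−60) = $3,686.52.
Option 2: monthly rate = 5%/12 = 0.0041667; payment = 193,000 × 0.0041667 / (1 − (1+0.0041667)^−60) = $3,642.15.
Monthly savings = $3,686.52 − $3,642.15 = $44.37.
Break-even = $1,930.00 / $44.37 = 43.50 → 44 months.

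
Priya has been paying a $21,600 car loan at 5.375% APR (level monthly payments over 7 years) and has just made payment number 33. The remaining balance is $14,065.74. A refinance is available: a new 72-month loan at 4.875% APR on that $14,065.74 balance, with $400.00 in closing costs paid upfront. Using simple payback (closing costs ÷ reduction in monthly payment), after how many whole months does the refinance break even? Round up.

Current payment = 21,600 × 5.375%/12 / (1 − (1+0.0044792)^−84) = $309.11.
Refinanced payment = 14,065.74 × 0.0040625 / (1 − (1+0.0040625)^−72) = $225.71.
Monthly savings = $309.11 − $225.71 = $83.40.
Break-even = $400.00 / $83.40 = 4.80 → 5 months.

5 months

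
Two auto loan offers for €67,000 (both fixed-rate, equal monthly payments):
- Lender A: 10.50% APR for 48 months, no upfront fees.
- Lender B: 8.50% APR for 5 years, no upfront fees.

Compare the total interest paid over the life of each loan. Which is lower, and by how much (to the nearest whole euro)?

Lender A: monthly rate = 10.5%/12 = 0.0087500; payment = 67,000 × 0.0087500 / (1 − (1+0.0087500)^−48) = €1,715.43.
Total interest on Lender A = 48 × €1,715.43 − €67,000 = €15,340.64.
Lender B: monthly rate = 8.5%/12 = 0.0070833; payment = 67,000 × 0.0070833 / (1 − (1+0.0070833)^−60) = €1,374.61.
Total interest on Lender B = 60 × €1,374.61 − €67,000 = €15,476.60.
Lender A is lower by €135.96.

Lender A by €136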